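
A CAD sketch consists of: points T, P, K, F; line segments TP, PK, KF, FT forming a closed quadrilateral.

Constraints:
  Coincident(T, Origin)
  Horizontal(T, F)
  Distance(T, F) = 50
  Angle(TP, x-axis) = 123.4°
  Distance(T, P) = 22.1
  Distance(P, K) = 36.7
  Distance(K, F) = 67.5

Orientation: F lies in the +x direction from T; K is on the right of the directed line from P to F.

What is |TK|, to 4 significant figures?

23.55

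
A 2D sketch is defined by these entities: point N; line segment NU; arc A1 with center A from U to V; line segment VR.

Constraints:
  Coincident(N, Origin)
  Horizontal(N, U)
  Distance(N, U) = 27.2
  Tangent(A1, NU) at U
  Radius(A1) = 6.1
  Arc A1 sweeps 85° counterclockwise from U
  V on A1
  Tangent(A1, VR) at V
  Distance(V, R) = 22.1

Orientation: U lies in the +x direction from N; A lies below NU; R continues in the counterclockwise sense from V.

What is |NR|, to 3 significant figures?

33.6

N is at the origin; NU is horizontal with |NU| = 27.2 and U on the +x side, so U = (27.2, 0.00). A1 meets NU tangentially, so AU is at right angles to NU, so A = U + (0, -6.1) = (27.2, -6.10). On A1, U sits at bearing 90° from A; an 85° counterclockwise sweep puts V at bearing 175°, so V = A + 6.1·(cos 175°, sin 175°) = (21.1, -5.57). Since A1 is tangent to VR there, AV ⟂ VR, so VR runs along (−sin 175°, cos 175°); with |VR| = 22.1, R = (19.2, -27.6). Then |NR| = |R − N| = 33.6.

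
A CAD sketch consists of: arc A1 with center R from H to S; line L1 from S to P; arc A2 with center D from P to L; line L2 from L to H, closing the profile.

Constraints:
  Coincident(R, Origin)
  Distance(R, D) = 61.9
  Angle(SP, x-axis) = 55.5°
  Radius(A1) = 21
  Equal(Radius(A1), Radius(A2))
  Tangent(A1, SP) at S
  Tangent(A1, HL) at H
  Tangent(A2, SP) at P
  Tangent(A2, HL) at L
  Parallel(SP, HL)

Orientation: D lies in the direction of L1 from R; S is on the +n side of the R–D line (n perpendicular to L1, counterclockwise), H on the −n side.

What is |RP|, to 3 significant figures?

65.4

The slot axis is L1's direction at 55.5°, so u = (cos 55.5°, sin 55.5°) = (0.566, 0.824) and n = (−sin 55.5°, cos 55.5°) = (-0.824, 0.566). R is at the origin and D lies 61.9 along u from R, so D = 61.9·u = (35.1, 51.0). Tangency of A1 to both parallel lines with radius 21.0 puts S and H at R ± 21.0·n: S = (-17.3, 11.9), H = (17.3, -11.9). Equal radii place P and L the same way about D: P = D + 21.0·n = (17.8, 62.9), L = D − 21.0·n = (52.4, 39.1). Then |RP| = |P − R| = 65.4.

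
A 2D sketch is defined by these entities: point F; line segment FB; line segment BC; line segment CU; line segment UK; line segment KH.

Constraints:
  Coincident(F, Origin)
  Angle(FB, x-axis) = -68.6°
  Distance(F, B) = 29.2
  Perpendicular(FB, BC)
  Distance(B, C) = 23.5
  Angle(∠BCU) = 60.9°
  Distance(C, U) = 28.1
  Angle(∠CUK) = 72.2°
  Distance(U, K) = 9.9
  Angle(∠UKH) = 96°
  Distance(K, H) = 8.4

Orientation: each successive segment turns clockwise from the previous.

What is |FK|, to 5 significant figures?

12.266

∠BCU = 60.9° gives CU at 82.300° from the x-axis; with |CU| = 28.1, U = (-7.4604, -7.9148). ∠CUK = 72.2° gives UK at -25.500° from the x-axis; with |UK| = 9.9, K = (1.4752, -12.177). Then |FK| = |K − F| = 12.266.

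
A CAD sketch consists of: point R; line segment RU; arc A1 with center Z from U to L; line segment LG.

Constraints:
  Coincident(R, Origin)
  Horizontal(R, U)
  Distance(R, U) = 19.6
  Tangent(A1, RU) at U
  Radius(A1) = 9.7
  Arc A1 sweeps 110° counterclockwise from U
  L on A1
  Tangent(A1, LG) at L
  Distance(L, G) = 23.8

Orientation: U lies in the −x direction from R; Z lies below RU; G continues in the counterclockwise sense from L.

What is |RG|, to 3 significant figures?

40.9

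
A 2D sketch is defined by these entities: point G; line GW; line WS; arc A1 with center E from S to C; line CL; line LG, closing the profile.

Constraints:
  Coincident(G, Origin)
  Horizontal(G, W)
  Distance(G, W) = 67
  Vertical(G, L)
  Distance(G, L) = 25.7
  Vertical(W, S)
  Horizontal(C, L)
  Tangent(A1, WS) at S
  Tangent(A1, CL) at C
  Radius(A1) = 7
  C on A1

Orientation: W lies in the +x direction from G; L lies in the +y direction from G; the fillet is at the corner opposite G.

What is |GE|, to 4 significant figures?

62.85

G is at the origin; G and W share the same y with |GW| = 67.0 and W on the +x side, so W = (67.00, 0.000). G and L share the same x with |GL| = 25.7 and L on the +y side, so L = (0.000, 25.70). The virtual corner opposite G is at (67.00, 25.70). Since A1 is tangent to WS there, ES ⟂ WS and the tangent condition forces EC to be normal to CL, with radius 7.0, so the center E sits 7.0 in from both sides at E = (60.00, 18.70). Then |GE| = |E − G| = 62.85.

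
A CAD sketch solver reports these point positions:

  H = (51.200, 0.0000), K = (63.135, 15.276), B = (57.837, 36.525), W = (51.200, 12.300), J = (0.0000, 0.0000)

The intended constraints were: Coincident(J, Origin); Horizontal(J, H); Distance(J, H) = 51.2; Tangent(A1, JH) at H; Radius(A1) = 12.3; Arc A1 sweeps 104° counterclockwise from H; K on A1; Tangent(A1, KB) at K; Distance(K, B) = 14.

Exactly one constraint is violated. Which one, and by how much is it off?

Distance(K, B) = 14 — off by 7.90.

J = (0.00, 0.00) ✓; J.y = 0.00, H.y = 0.00 ✓; |JH| = 51.20 ✓; ∠(WH, HJ) = 90.00° ✓; |WH| = 12.30 ✓; bearing(W→K) − bearing(W→H) = 104.0° ✓; |WK| = 12.30 ✓; ∠(WK, KB) = 90.00° ✓; |KB| = 21.90 ✗.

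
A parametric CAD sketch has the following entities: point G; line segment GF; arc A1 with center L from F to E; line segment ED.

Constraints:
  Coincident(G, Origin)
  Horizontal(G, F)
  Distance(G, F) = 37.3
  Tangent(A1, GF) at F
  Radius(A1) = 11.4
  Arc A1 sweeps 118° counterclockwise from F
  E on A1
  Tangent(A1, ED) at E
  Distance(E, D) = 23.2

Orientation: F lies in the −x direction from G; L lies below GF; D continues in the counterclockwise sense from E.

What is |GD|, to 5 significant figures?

52.124

On A1, F sits at bearing 90° from L; a 118° counterclockwise sweep puts E at bearing 208°, so E = L + 11.4·(cos 208°, sin 208°) = (-47.366, -16.752). The tangent condition forces LE to be normal to ED, so ED runs along (−sin 208°, cos 208°); with |ED| = 23.2, D = (-36.474, -37.236). Then |GD| = |D − G| = 52.124.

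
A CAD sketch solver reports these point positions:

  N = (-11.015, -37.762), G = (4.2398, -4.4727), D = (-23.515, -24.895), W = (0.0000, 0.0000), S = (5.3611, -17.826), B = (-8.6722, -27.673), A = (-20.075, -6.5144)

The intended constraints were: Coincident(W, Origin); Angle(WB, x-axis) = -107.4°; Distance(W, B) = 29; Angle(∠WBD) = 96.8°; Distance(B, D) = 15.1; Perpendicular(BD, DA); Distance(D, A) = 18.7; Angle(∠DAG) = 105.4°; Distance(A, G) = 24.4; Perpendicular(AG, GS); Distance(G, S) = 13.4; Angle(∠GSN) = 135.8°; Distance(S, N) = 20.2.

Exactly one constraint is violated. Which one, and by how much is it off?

Distance(S, N) = 20.2 — off by 5.60.

W = (0.00, 0.00) ✓; WB at -107.4° ✓; |WB| = 29.00 ✓; ∠WBD = 96.80° ✓; |BD| = 15.10 ✓; ∠(BD, DA) = 90.00° ✓; |DA| = 18.70 ✓; ∠DAG = 105.4° ✓; |AG| = 24.40 ✓; ∠(AG, GS) = 90.00° ✓; |GS| = 13.40 ✓; ∠GSN = 135.8° ✓; |SN| = 25.80 ✗.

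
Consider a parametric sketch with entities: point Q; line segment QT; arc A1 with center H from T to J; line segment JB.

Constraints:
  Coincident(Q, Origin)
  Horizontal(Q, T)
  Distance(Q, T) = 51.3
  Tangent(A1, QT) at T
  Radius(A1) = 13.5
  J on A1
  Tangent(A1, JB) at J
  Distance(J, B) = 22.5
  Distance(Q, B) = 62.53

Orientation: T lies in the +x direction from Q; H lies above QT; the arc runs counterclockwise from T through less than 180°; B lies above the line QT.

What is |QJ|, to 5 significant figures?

65.719

Q is at the origin; Q and T share the same y with |QT| = 51.3 and T on the +x side, so T = (51.300, 0.0000). The tangent condition forces HT to be normal to QT, so H = T + (0, 13.5) = (51.300, 13.500). Since HJ ⟂ JB (tangency), |HB| = √(13.5² + 22.5²) = 26.239 regardless of where J sits on A1. So B lies on both circle(Q, 62.53) and circle(H, 26.239); the above-QT intersection is B = (48.409, 39.580). J is the foot of the tangent from B: J = (62.041, 21.679).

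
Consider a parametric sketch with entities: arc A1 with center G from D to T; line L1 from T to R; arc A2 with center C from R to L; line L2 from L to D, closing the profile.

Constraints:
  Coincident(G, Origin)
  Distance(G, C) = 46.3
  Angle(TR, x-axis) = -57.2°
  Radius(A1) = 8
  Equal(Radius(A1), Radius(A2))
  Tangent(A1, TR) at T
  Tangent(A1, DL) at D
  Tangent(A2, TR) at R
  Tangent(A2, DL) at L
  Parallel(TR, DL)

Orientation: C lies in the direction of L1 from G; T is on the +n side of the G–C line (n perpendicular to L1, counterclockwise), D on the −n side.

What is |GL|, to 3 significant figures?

47.0

The slot axis is L1's direction at -57.2°, so u = (cos -57.2°, sin -57.2°) = (0.542, -0.841) and n = (−sin -57.2°, cos -57.2°) = (0.841, 0.542). G is at the origin and C lies 46.3 along u from G, so C = 46.3·u = (25.1, -38.9). Tangency of A1 to both parallel lines with radius 8.0 puts T and D at G ± 8.0·n: T = (6.72, 4.33), D = (-6.72, -4.33). Equal radii place R and L the same way about C: R = C + 8.0·n = (31.8, -34.6), L = C − 8.0·n = (18.4, -43.3). Then |GL| = |L − G| = 47.0.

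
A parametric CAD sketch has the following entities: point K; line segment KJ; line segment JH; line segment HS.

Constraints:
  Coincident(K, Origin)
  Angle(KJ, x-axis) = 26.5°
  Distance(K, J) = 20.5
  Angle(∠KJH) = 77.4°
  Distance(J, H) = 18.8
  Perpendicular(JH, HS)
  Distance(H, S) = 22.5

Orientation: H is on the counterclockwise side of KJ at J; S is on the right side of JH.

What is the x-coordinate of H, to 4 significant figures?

6.489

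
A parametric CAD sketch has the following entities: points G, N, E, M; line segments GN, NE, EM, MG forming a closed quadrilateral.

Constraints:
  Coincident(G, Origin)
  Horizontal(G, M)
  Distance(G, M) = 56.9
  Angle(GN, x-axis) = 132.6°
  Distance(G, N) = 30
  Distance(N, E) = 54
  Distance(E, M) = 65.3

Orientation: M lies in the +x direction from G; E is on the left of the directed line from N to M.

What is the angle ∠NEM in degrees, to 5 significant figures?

84.045°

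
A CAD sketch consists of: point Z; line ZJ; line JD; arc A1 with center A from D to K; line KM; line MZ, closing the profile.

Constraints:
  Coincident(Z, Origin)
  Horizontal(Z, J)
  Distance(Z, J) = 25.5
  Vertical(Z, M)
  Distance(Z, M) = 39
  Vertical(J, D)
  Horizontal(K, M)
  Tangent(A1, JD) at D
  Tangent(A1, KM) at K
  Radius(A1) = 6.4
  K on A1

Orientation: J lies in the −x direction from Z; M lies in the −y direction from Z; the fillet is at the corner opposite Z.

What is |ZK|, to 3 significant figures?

43.4

The virtual corner opposite Z is at (-25.5, -39.0). Tangency of A1 to JD means the radius AD is perpendicular to JD and the tangent condition forces AK to be normal to KM, with radius 6.4, so the center A sits 6.4 in from both sides at A = (-19.1, -32.6). That places the tangent points at D = (-25.5, -32.6) on JD and K = (-19.1, -39.0) on KM. Then |ZK| = |K − Z| = 43.4.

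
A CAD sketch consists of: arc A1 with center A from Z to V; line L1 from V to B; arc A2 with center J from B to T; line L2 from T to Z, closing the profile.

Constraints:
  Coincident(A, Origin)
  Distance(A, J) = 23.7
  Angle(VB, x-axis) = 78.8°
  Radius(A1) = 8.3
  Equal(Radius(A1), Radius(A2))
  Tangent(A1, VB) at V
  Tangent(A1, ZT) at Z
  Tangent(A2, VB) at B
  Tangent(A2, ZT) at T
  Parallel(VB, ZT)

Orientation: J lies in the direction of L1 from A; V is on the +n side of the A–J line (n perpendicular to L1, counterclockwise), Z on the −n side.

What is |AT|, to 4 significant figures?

25.11

The slot axis is L1's direction at 78.8°, so u = (cos 78.8°, sin 78.8°) = (0.1942, 0.9810) and n = (−sin 78.8°, cos 78.8°) = (-0.9810, 0.1942). A is at the origin and J lies 23.7 along u from A, so J = 23.7·u = (4.603, 23.25). Tangency of A1 to both parallel lines with radius 8.3 puts V and Z at A ± 8.3·n: V = (-8.142, 1.612), Z = (8.142, -1.612). Equal radii place B and T the same way about J: B = J + 8.3·n = (-3.539, 24.86), T = J − 8.3·n = (12.75, 21.64). Then |AT| = |T − A| = 25.11.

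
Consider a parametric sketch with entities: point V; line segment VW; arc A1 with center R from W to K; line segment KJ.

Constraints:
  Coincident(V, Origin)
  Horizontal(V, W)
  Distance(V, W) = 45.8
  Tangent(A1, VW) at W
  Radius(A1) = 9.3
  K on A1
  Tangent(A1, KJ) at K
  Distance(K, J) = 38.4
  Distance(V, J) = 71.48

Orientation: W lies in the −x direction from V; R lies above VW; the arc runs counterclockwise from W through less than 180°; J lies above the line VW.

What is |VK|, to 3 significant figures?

39.5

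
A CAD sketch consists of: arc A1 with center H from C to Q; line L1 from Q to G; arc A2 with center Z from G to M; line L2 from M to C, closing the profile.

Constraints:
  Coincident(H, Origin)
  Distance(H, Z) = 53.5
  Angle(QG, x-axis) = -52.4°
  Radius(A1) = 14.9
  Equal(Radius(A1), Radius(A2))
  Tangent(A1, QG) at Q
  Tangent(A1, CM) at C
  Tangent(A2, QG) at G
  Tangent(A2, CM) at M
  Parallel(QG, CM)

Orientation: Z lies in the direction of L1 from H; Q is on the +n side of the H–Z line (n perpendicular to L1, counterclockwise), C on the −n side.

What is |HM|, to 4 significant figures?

55.54

The slot axis is L1's direction at -52.4°, so u = (cos -52.4°, sin -52.4°) = (0.6101, -0.7923) and n = (−sin -52.4°, cos -52.4°) = (0.7923, 0.6101). H is at the origin and Z lies 53.5 along u from H, so Z = 53.5·u = (32.64, -42.39). Tangency of A1 to both parallel lines with radius 14.9 puts Q and C at H ± 14.9·n: Q = (11.81, 9.091), C = (-11.81, -9.091). Equal radii place G and M the same way about Z: G = Z + 14.9·n = (44.45, -33.30), M = Z − 14.9·n = (20.84, -51.48). Then |HM| = |M − H| = 55.54.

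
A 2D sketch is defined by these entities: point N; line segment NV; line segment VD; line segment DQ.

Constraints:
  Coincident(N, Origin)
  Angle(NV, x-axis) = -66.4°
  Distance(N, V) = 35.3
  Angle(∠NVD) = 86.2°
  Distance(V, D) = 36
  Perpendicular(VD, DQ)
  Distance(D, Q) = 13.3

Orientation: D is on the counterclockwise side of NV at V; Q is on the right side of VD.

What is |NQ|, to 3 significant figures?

59.1

N is at the origin; NV runs at -66.4° with length 35.3, so V = 35.3·(cos -66.4°, sin -66.4°) = (14.1, -32.3). ∠NVD = 86.2°, so VD runs at -66.4° + (180° − 86.2°) = 27.4° from the x-axis; with |VD| = 36.0, D = V + 36.0·(cos 27.4°, sin 27.4°) = (46.1, -15.8). VD ⟂ DQ; with |DQ| = 13.3 on the right of VD, Q = D + 13.3·(0.460, -0.888) = (52.2, -27.6). Then |NQ| = |Q − N| = 59.1.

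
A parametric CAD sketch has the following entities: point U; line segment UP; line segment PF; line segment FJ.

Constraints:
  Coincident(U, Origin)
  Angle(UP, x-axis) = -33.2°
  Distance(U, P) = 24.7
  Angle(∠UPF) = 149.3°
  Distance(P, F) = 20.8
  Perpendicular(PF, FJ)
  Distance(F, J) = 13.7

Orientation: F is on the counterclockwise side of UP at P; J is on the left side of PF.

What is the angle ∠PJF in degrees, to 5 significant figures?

56.629°

U is at the origin; UP runs at -33.2° with length 24.7, so P = 24.7·(cos -33.2°, sin -33.2°) = (20.668, -13.525). ∠UPF = 149.3°, so PF runs at -33.2° + (180° − 149.3°) = -2.5000° from the x-axis; with |PF| = 20.8, F = P + 20.8·(cos -2.5000°, sin -2.5000°) = (41.448, -14.432). PF is perpendicular to FJ; with |FJ| = 13.7 on the left of PF, J = F + 13.7·(0.043619, 0.99905) = (42.046, -0.74513). Then cos ∠PJF = JP·JF / (|JP||JF|), giving 56.629°.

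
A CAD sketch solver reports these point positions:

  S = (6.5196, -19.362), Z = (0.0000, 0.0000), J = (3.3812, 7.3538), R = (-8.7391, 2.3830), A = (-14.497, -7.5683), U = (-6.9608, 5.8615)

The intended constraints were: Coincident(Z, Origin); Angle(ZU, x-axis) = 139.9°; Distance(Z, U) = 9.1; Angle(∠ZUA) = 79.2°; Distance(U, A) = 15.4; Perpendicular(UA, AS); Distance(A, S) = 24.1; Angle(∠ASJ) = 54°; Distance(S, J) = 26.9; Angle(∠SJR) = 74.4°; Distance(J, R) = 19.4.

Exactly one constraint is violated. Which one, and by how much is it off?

Distance(J, R) = 19.4 — off by 6.30.

Z = (0.00, 0.00) ✓; ZU at 139.9° ✓; |ZU| = 9.100 ✓; ∠ZUA = 79.20° ✓; |UA| = 15.40 ✓; ∠(UA, AS) = 90.00° ✓; |AS| = 24.10 ✓; ∠ASJ = 54.00° ✓; |SJ| = 26.90 ✓; ∠SJR = 74.40° ✓; |JR| = 13.10 ✗.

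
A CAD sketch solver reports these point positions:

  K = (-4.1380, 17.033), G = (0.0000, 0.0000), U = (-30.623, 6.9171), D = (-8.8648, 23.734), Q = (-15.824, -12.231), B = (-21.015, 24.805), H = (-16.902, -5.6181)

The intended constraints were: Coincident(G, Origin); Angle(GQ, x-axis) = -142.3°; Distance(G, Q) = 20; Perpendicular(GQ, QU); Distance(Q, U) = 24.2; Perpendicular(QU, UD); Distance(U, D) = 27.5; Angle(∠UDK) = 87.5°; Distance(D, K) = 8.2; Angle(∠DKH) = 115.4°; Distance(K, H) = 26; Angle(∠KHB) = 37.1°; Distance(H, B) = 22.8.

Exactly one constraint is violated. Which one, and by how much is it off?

Distance(H, B) = 22.8 — off by 7.90.

G = (0.00, 0.00) ✓; GQ at -142.3° ✓; |GQ| = 20.00 ✓; ∠(GQ, QU) = 90.00° ✓; |QU| = 24.20 ✓; ∠(QU, UD) = 90.00° ✓; |UD| = 27.50 ✓; ∠UDK = 87.50° ✓; |DK| = 8.200 ✓; ∠DKH = 115.4° ✓; |KH| = 26.00 ✓; ∠KHB = 37.10° ✓; |HB| = 30.70 ✗.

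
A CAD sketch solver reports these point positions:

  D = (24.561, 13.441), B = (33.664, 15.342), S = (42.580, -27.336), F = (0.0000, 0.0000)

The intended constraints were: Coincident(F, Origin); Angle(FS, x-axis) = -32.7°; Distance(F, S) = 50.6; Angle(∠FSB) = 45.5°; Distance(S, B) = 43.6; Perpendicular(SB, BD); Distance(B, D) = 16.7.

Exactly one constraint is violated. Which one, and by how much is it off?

Distance(B, D) = 16.7 — off by 7.40.

F = (0.00, 0.00) ✓; FS at -32.70° ✓; |FS| = 50.60 ✓; ∠FSB = 45.50° ✓; |SB| = 43.60 ✓; ∠(SB, BD) = 90.00° ✓; |BD| = 9.299 ✗.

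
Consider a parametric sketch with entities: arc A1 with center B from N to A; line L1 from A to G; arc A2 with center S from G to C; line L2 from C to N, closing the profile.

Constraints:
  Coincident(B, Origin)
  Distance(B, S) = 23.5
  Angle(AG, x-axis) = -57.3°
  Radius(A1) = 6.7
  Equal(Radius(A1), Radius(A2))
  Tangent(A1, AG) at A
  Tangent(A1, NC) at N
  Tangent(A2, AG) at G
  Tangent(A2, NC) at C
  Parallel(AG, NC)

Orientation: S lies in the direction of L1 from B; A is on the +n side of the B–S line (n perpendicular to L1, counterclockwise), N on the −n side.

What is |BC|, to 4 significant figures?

24.44

Tangency of A1 to both parallel lines with radius 6.7 puts A and N at B ± 6.7·n: A = (5.638, 3.620), N = (-5.638, -3.620). Equal radii place G and C the same way about S: G = S + 6.7·n = (18.33, -16.16), C = S − 6.7·n = (7.058, -23.40). Then |BC| = |C − B| = 24.44.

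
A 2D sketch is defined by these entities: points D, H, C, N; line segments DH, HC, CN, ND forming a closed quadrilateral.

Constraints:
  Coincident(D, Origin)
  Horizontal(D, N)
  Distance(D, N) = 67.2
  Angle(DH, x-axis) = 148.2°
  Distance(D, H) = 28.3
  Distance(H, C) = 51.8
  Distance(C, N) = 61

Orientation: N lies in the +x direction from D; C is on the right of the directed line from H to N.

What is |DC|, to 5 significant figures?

25.760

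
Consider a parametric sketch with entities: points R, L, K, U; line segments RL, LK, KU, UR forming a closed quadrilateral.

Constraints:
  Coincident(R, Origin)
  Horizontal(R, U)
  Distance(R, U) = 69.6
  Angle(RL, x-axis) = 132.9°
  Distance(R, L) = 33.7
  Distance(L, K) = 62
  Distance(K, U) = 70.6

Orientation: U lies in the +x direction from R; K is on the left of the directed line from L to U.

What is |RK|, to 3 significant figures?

65.0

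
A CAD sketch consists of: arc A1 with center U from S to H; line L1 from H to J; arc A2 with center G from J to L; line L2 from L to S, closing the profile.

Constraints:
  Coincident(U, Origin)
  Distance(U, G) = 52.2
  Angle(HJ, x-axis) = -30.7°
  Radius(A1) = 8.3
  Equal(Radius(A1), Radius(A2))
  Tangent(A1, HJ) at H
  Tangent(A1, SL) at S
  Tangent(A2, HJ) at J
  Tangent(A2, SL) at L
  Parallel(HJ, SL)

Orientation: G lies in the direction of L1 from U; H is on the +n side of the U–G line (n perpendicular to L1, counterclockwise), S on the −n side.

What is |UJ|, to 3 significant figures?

52.9

The slot axis is L1's direction at -30.7°, so u = (cos -30.7°, sin -30.7°) = (0.860, -0.511) and n = (−sin -30.7°, cos -30.7°) = (0.511, 0.860). U is at the origin and G lies 52.2 along u from U, so G = 52.2·u = (44.9, -26.7). Tangency of A1 to both parallel lines with radius 8.3 puts H and S at U ± 8.3·n: H = (4.24, 7.14), S = (-4.24, -7.14). Equal radii place J and L the same way about G: J = G + 8.3·n = (49.1, -19.5), L = G − 8.3·n = (40.6, -33.8). Then |UJ| = |J − U| = 52.9.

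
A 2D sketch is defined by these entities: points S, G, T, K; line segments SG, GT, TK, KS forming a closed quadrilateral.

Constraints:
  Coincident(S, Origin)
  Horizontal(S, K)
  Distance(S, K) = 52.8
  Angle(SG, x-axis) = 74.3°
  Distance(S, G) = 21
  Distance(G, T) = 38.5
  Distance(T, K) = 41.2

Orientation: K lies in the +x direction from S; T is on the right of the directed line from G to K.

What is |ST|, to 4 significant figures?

22.92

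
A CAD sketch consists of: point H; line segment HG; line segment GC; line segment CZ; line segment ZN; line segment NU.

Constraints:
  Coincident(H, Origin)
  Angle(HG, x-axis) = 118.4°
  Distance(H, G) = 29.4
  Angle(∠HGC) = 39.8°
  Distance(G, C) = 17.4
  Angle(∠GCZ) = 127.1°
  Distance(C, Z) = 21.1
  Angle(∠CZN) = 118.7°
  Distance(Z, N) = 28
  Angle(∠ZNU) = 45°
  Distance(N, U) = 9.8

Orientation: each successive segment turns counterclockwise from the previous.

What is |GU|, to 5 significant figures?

36.508

∠CZN = 118.7° gives ZN at 12.800° from the x-axis; with |ZN| = 28.0, N = (23.863, -0.79466). ∠ZNU = 45.0° gives NU at 147.80° from the x-axis; with |NU| = 9.8, U = (15.570, 4.4275). Then |GU| = |U − G| = 36.508.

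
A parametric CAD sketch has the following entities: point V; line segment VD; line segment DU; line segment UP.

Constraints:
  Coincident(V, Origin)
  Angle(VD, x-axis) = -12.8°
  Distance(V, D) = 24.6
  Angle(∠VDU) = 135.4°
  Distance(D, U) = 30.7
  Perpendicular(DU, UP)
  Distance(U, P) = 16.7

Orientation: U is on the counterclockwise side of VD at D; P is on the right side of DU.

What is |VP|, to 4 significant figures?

58.98

V is at the origin; VD runs at -12.8° with length 24.6, so D = 24.6·(cos -12.8°, sin -12.8°) = (23.99, -5.450). ∠VDU = 135.4°, so DU runs at -12.8° + (180° − 135.4°) = 31.80° from the x-axis; with |DU| = 30.7, U = D + 30.7·(cos 31.80°, sin 31.80°) = (50.08, 10.73). The perpendicularity gives UP at right angles to DU; with |UP| = 16.7 on the right of DU, P = U + 16.7·(0.5270, -0.8499) = (58.88, -3.466). Then |VP| = |P − V| = 58.98.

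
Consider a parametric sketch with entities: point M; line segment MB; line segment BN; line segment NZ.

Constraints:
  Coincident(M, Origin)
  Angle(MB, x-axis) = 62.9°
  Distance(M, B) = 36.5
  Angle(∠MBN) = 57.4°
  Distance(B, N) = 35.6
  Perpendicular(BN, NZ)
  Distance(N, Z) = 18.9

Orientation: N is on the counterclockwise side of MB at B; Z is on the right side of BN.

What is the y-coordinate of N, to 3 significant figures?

29.1

M is at the origin; MB runs at 62.9° with length 36.5, so B = 36.5·(cos 62.9°, sin 62.9°) = (16.6, 32.5). ∠MBN = 57.4°, so BN runs at 62.9° + (180° − 57.4°) = 186° from the x-axis; with |BN| = 35.6, N = B + 35.6·(cos 186°, sin 186°) = (-18.8, 29.1). So N.y = 29.1.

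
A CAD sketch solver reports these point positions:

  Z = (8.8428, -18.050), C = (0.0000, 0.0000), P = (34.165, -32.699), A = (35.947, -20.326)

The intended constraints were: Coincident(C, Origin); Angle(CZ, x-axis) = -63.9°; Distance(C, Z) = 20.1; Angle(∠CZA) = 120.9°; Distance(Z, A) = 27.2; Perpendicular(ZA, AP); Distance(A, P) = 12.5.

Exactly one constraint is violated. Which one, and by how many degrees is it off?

Perpendicular(ZA, AP) — off by 3.40°.

C = (0.00, 0.00) ✓; CZ at -63.90° ✓; |CZ| = 20.10 ✓; ∠CZA = 120.9° ✓; |ZA| = 27.20 ✓; ∠(ZA, AP) = 93.40° ✗; |AP| = 12.50 ✓.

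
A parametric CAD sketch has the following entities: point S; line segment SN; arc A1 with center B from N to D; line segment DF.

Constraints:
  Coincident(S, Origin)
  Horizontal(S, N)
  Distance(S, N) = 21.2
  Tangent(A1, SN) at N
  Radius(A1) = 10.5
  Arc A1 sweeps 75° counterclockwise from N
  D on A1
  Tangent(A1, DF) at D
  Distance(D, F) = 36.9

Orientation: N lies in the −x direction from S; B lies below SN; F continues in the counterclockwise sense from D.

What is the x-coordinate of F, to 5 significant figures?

-40.893

On A1, N sits at bearing 90° from B; a 75° counterclockwise sweep puts D at bearing 165°, so D = B + 10.5·(cos 165°, sin 165°) = (-31.342, -7.7824). Tangency of A1 to DF means the radius BD is perpendicular to DF, so DF runs along (−sin 165°, cos 165°); with |DF| = 36.9, F = (-40.893, -43.425). So F.x = -40.893.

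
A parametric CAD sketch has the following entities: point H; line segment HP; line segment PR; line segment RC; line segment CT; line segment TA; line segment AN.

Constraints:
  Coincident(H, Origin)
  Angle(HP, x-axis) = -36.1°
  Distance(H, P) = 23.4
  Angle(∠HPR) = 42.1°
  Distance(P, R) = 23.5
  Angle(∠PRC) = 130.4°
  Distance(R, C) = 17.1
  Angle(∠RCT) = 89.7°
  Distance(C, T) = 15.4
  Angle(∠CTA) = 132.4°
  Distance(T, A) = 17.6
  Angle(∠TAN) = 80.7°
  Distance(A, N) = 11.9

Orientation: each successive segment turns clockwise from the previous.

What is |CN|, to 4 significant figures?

26.06

∠CTA = 132.4° gives TA at -1.500° from the x-axis; with |TA| = 17.6, A = (11.42, 6.185). ∠TAN = 80.7° gives AN at -100.8° from the x-axis; with |AN| = 11.9, N = (9.195, -5.505). Then |CN| = |N − C| = 26.06.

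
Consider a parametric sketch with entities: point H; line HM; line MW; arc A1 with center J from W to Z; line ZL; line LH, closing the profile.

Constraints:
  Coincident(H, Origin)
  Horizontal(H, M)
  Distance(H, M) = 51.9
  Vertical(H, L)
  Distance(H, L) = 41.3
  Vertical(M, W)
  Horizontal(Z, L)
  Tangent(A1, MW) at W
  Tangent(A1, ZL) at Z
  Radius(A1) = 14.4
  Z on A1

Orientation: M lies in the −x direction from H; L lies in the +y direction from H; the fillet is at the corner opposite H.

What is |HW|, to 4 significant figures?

58.46

H is at the origin; HM is horizontal with |HM| = 51.9 and M on the −x side, so M = (-51.90, 0.000). HL is vertical with |HL| = 41.3 and L on the +y side, so L = (0.000, 41.30). The virtual corner opposite H is at (-51.90, 41.30). A1 meets MW tangentially, so JW is at right angles to MW and tangency of A1 to ZL means the radius JZ is perpendicular to ZL, with radius 14.4, so the center J sits 14.4 in from both sides at J = (-37.50, 26.90). That places the tangent points at W = (-51.90, 26.90) on MW and Z = (-37.50, 41.30) on ZL. Then |HW| = |W − H| = 58.46.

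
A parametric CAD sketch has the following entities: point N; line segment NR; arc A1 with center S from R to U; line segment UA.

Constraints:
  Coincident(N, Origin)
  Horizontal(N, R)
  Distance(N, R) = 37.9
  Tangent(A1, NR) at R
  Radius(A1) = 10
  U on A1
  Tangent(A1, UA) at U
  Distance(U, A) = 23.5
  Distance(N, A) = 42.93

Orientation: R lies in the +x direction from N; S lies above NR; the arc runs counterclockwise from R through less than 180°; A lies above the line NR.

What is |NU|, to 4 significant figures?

47.89

Checks: ∠(SR, RN) = 90.00° ✓; |SR| = 10.00 ✓; |SU| = 10.00 ✓; ∠(SU, UA) = 90.00° ✓; |UA| = 23.50 ✓; |NA| = 42.93 ✓.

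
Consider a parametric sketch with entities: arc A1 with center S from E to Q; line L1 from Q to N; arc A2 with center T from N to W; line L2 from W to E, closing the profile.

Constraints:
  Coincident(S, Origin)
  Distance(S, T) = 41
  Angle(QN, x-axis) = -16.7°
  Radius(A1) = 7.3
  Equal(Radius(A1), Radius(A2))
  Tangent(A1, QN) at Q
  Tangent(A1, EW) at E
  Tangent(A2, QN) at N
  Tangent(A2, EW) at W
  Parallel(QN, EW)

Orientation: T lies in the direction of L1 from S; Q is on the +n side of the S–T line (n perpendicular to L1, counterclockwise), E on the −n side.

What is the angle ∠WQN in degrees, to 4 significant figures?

19.60°

The slot axis is L1's direction at -16.7°, so u = (cos -16.7°, sin -16.7°) = (0.9578, -0.2874) and n = (−sin -16.7°, cos -16.7°) = (0.2874, 0.9578). S is at the origin and T lies 41.0 along u from S, so T = 41.0·u = (39.27, -11.78). Tangency of A1 to both parallel lines with radius 7.3 puts Q and E at S ± 7.3·n: Q = (2.098, 6.992), E = (-2.098, -6.992). Equal radii place N and W the same way about T: N = T + 7.3·n = (41.37, -4.790), W = T − 7.3·n = (37.17, -18.77). Then cos ∠WQN = QW·QN / (|QW||QN|), giving 19.60°.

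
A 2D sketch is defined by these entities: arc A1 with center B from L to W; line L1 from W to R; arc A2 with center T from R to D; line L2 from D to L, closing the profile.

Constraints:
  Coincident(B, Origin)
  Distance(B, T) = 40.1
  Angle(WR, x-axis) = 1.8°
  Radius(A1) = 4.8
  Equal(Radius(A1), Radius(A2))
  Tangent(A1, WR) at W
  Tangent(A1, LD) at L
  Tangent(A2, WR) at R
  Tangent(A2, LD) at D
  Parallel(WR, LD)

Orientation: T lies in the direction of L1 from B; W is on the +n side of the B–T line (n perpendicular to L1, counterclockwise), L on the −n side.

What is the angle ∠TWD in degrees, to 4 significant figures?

6.637°

The slot axis is L1's direction at 1.8°, so u = (cos 1.8°, sin 1.8°) = (0.9995, 0.03141) and n = (−sin 1.8°, cos 1.8°) = (-0.03141, 0.9995). B is at the origin and T lies 40.1 along u from B, so T = 40.1·u = (40.08, 1.260). Tangency of A1 to both parallel lines with radius 4.8 puts W and L at B ± 4.8·n: W = (-0.1508, 4.798), L = (0.1508, -4.798). Equal radii place R and D the same way about T: R = T + 4.8·n = (39.93, 6.057), D = T − 4.8·n = (40.23, -3.538). Then cos ∠TWD = WT·WD / (|WT||WD|), giving 6.637°.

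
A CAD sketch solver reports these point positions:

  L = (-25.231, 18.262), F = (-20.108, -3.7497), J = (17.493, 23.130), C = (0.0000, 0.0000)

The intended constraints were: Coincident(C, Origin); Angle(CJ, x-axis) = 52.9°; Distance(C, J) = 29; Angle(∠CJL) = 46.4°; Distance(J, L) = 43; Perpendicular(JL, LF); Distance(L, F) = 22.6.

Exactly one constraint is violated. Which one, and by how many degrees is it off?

Perpendicular(JL, LF) — off by 6.60°.

C = (0.00, 0.00) ✓; CJ at 52.90° ✓; |CJ| = 29.00 ✓; ∠CJL = 46.40° ✓; |JL| = 43.00 ✓; ∠(JL, LF) = 96.60° ✗; |LF| = 22.60 ✓.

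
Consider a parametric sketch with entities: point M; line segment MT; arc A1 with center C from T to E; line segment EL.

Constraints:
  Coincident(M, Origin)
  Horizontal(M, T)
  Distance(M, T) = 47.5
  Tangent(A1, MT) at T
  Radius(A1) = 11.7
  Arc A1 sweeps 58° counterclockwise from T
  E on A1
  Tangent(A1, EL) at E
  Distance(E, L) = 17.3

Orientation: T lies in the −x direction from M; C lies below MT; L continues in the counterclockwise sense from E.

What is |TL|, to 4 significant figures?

27.77

M is at the origin; M and T share the same y with |MT| = 47.5 and T on the −x side, so T = (-47.50, 0.000). The tangent condition forces CT to be normal to MT, so C = T + (0, -11.7) = (-47.50, -11.70). On A1, T sits at bearing 90° from C; a 58° counterclockwise sweep puts E at bearing 148°, so E = C + 11.7·(cos 148°, sin 148°) = (-57.42, -5.500). Since A1 is tangent to EL there, CE ⟂ EL, so EL runs along (−sin 148°, cos 148°); with |EL| = 17.3, L = (-66.59, -20.17). Then |TL| = |L − T| = 27.77.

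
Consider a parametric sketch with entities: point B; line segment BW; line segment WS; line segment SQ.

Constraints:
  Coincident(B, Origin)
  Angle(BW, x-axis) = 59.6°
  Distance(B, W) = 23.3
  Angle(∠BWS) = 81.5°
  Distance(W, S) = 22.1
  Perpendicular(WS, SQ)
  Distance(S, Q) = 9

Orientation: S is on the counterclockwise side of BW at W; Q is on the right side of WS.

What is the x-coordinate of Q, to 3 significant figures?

-5.36

∠BWS = 81.5°, so WS runs at 59.6° + (180° − 81.5°) = 158° from the x-axis; with |WS| = 22.1, S = W + 22.1·(cos 158°, sin 158°) = (-8.71, 28.3). WS ⟂ SQ; with |SQ| = 9.0 on the right of WS, Q = S + 9.0·(0.373, 0.928) = (-5.36, 36.7). So Q.x = -5.36.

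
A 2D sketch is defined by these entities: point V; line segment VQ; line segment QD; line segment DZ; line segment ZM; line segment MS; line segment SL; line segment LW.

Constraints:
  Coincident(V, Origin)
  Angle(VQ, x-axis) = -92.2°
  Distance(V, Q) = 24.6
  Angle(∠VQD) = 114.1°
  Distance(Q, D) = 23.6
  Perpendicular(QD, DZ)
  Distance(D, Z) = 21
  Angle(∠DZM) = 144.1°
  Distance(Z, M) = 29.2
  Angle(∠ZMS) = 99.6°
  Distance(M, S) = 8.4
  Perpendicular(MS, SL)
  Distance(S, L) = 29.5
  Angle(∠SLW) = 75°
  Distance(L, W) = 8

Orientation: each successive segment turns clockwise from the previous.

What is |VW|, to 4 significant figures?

28.20

V is at the origin; VQ runs at -92.2° with length 24.6, so Q = (-0.9443, -24.58). ∠VQD = 114.1° gives QD at -158.1° from the x-axis; with |QD| = 23.6, D = (-22.84, -33.38). QD ⟂ DZ, so DZ runs at 111.9°; with |DZ| = 21.0, Z = (-30.67, -13.90). ∠DZM = 144.1° gives ZM at 76.00° from the x-axis; with |ZM| = 29.2, M = (-23.61, 14.43). ∠ZMS = 99.6° gives MS at -4.400° from the x-axis; with |MS| = 8.4, S = (-15.23, 13.79). The perpendicularity gives SL at right angles to MS, so SL runs at -94.40°; with |SL| = 29.5, L = (-17.50, -15.62). ∠SLW = 75.0° gives LW at 160.6° from the x-axis; with |LW| = 8.0, W = (-25.04, -12.97). Then |VW| = |W − V| = 28.20.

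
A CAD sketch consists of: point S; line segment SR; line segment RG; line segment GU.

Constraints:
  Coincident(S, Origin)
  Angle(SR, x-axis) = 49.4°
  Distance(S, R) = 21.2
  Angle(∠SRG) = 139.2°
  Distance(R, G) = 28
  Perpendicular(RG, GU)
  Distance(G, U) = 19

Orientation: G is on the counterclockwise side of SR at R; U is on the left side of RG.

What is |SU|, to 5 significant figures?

44.348

S is at the origin; SR runs at 49.4° with length 21.2, so R = 21.2·(cos 49.4°, sin 49.4°) = (13.796, 16.097). ∠SRG = 139.2°, so RG runs at 49.4° + (180° − 139.2°) = 90.200° from the x-axis; with |RG| = 28.0, G = R + 28.0·(cos 90.200°, sin 90.200°) = (13.699, 44.096). The perpendicularity gives GU at right angles to RG; with |GU| = 19.0 on the left of RG, U = G + 19.0·(-0.99999, -0.0034907) = (-5.3012, 44.030). Then |SU| = |U − S| = 44.348.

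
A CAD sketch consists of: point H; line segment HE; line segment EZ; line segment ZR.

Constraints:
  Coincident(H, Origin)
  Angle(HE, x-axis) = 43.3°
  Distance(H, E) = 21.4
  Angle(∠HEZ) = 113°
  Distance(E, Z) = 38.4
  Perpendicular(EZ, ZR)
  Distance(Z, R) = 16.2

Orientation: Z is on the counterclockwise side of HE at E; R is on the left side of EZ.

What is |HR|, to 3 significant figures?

46.9

H is at the origin; HE runs at 43.3° with length 21.4, so E = 21.4·(cos 43.3°, sin 43.3°) = (15.6, 14.7). ∠HEZ = 113.0°, so EZ runs at 43.3° + (180° − 113.0°) = 110° from the x-axis; with |EZ| = 38.4, Z = E + 38.4·(cos 110°, sin 110°) = (2.25, 50.7). EZ is perpendicular to ZR; with |ZR| = 16.2 on the left of EZ, R = Z + 16.2·(-0.938, -0.347) = (-12.9, 45.1). Then |HR| = |R − H| = 46.9.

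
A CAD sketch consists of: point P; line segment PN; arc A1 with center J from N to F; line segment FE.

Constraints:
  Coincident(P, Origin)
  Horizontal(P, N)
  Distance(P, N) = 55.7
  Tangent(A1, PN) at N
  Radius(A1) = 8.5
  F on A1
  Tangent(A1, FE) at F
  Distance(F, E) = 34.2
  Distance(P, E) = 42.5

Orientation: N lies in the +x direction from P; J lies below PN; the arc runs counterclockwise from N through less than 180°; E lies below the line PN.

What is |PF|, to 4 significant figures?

48.93

Checks: |JF| = 8.500 ✓; ∠(JF, FE) = 90.00° ✓; |FE| = 34.20 ✓; |PE| = 42.50 ✓.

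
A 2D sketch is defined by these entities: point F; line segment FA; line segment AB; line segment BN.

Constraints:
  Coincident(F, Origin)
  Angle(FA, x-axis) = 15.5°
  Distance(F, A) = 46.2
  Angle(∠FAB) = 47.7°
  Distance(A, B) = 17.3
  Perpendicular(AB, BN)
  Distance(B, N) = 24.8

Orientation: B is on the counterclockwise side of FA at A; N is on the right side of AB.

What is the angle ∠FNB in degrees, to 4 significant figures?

13.16°

F is at the origin; FA runs at 15.5° with length 46.2, so A = 46.2·(cos 15.5°, sin 15.5°) = (44.52, 12.35). ∠FAB = 47.7°, so AB runs at 15.5° + (180° − 47.7°) = 147.8° from the x-axis; with |AB| = 17.3, B = A + 17.3·(cos 147.8°, sin 147.8°) = (29.88, 21.57). AB ⟂ BN; with |BN| = 24.8 on the right of AB, N = B + 24.8·(0.5329, 0.8462) = (43.10, 42.55). Then cos ∠FNB = NF·NB / (|NF||NB|), giving 13.16°.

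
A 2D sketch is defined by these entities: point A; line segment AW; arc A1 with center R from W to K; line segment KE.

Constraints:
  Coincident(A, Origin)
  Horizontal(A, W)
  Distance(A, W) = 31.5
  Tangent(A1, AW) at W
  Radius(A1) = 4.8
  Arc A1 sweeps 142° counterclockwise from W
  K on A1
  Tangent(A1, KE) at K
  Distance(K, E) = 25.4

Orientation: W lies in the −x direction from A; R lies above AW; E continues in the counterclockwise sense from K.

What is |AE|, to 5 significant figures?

54.265

On A1, W sits at bearing -90° from R; a 142° counterclockwise sweep puts K at bearing 52°, so K = R + 4.8·(cos 52°, sin 52°) = (-28.545, 8.5825). Since A1 is tangent to KE there, RK ⟂ KE, so KE runs along (−sin 52°, cos 52°); with |KE| = 25.4, E = (-48.560, 24.220). Then |AE| = |E − A| = 54.265.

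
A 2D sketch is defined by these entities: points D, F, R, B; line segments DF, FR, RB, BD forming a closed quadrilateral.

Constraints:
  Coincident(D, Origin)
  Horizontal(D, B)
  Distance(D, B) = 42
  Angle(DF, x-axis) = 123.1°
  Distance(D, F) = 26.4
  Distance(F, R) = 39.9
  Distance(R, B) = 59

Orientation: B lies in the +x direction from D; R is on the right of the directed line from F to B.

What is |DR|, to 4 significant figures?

22.79

Checks: |FR| = 39.90 ✓; |RB| = 59.00 ✓.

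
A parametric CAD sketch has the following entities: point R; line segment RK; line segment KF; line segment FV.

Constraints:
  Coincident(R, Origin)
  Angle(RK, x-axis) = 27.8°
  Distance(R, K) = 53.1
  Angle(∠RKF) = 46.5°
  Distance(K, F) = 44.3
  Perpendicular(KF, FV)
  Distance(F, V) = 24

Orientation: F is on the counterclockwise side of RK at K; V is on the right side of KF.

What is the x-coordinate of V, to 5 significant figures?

12.705

R is at the origin; RK runs at 27.8° with length 53.1, so K = 53.1·(cos 27.8°, sin 27.8°) = (46.971, 24.765). ∠RKF = 46.5°, so KF runs at 27.8° + (180° − 46.5°) = 161.30° from the x-axis; with |KF| = 44.3, F = K + 44.3·(cos 161.30°, sin 161.30°) = (5.0098, 38.968). KF ⟂ FV; with |FV| = 24.0 on the right of KF, V = F + 24.0·(0.32061, 0.94721) = (12.705, 61.701). So V.x = 12.705.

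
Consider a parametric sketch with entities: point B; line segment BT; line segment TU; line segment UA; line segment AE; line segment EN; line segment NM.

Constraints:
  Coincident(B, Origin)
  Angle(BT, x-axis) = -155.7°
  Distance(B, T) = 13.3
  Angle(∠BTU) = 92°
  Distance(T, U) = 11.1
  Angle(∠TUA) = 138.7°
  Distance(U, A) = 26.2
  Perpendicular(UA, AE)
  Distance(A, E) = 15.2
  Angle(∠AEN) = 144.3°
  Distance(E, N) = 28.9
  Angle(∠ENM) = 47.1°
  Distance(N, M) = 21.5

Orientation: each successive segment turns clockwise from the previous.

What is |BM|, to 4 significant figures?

5.001

B is at the origin; BT runs at -155.7° with length 13.3, so T = (-12.12, -5.473). ∠BTU = 92.0° gives TU at 116.3° from the x-axis; with |TU| = 11.1, U = (-17.04, 4.478). ∠TUA = 138.7° gives UA at 75.00° from the x-axis; with |UA| = 26.2, A = (-10.26, 29.79). The perpendicularity gives AE at right angles to UA, so AE runs at -15.00°; with |AE| = 15.2, E = (4.423, 25.85). ∠AEN = 144.3° gives EN at -50.70° from the x-axis; with |EN| = 28.9, N = (22.73, 3.487). ∠ENM = 47.1° gives NM at 176.4° from the x-axis; with |NM| = 21.5, M = (1.271, 4.837). Then |BM| = |M − B| = 5.001.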